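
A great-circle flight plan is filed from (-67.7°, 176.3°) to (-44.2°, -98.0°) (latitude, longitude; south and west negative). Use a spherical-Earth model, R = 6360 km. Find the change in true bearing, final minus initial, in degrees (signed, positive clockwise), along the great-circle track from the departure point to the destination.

At departure: θ₁ = atan2(sin Δλ cos φ₂, cos φ₁ sin φ₂ − sin φ₁ cos φ₂ cos Δλ) = 106.72°
At arrival: θ₂ = atan2(sin Δλ cos φ₁, −cos φ₂ sin φ₁ + sin φ₂ cos φ₁ cos Δλ) = 30.46°
Δθ = θ₂ − θ₁ = -76.3°

-76.3°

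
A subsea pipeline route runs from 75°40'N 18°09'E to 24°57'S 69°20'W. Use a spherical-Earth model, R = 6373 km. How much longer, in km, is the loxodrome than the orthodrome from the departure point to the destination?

456 km

Great circle: cos σ = sin φ₁ sin φ₂ + cos φ₁ cos φ₂ cos Δλ,  σ = 1.9810 rad → d_gc = 12625.2 km
Rhumb line: Δψ = -2.5235, q = Δφ/Δψ = 0.6959, d_rh = R√(Δφ²+q²Δλ²) = 13080.8 km
Excess = 13080.8 − 12625.2 = 455.6 ≈ 456 km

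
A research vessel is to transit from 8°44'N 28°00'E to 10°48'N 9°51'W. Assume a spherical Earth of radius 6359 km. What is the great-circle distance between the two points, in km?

4144 km

Haversine: a = sin²(Δφ/2)+cos φ₁ cos φ₂ sin²(Δλ/2) = 0.10245;  σ = 2·atan2(√a,√(1−a))
σ = 37.336° → d = Rσ = 6359·0.65164 = 4144 km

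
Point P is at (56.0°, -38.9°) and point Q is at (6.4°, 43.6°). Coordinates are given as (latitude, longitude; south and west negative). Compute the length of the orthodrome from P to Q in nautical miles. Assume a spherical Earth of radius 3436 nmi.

Haversine: a = sin²(Δφ/2)+cos φ₁ cos φ₂ sin²(Δλ/2) = 0.41753;  σ = 2·atan2(√a,√(1−a))
σ = 80.506° → d = Rσ = 3436·1.40509 = 4828 nmi

4828 nmi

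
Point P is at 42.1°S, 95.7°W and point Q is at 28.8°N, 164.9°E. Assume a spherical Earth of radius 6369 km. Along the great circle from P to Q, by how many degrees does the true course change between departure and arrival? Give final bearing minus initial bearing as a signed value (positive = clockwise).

At departure: θ₁ = atan2(sin Δλ cos φ₂, cos φ₁ sin φ₂ − sin φ₁ cos φ₂ cos Δλ) = 286.83°
At arrival: θ₂ = atan2(sin Δλ cos φ₁, −cos φ₂ sin φ₁ + sin φ₂ cos φ₁ cos Δλ) = 305.86°
Δθ = θ₂ − θ₁ = +19.0°

+19.0°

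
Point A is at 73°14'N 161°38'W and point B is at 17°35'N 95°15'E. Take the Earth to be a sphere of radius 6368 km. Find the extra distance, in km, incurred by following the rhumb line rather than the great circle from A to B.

754 km

Great circle: cos σ = sin φ₁ sin φ₂ + cos φ₁ cos φ₂ cos Δλ,  σ = 1.3420 rad → d_gc = 8545.6 km
Rhumb line: Δψ = -1.6030, q = Δφ/Δψ = 0.6059, d_rh = R√(Δφ²+q²Δλ²) = 9299.3 km
Excess = 9299.3 − 8545.6 = 753.7 ≈ 754 km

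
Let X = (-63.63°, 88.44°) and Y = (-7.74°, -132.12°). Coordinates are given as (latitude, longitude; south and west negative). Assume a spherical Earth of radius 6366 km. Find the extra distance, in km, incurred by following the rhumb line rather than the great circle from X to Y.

1686 km

Great circle: cos σ = sin φ₁ sin φ₂ + cos φ₁ cos φ₂ cos Δλ,  σ = 1.7862 rad → d_gc = 11370.7 km
Rhumb line: Δψ = +1.3158, q = Δφ/Δψ = 0.7414, d_rh = R√(Δφ²+q²Δλ²) = 13057.0 km
Excess = 13057.0 − 11370.7 = 1686.3 ≈ 1686 km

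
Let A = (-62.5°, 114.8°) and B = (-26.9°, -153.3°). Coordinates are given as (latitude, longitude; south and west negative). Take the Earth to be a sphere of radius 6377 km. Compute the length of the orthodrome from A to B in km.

cos σ = sin φ₁ sin φ₂ + cos φ₁ cos φ₂ cos Δλ
      = sin(-62.50°)sin(-26.90°) + cos(-62.50°)cos(-26.90°)cos(91.90°) = 0.3877
σ = 67.191° → d = Rσ = 6377·1.17270 = 7478 km

7478 km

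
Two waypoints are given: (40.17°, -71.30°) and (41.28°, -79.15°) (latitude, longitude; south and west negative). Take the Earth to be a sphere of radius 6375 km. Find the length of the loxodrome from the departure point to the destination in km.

Δψ = ln[tan(π/4+φ₂/2)/tan(π/4+φ₁/2)] = +0.0256;  Δφ = +0.0194 rad,  Δλ = -0.1370 rad
q = Δφ/Δψ = 0.7578
d = R·√(Δφ² + q²Δλ²) = 6375·0.10562 = 673 km

673 km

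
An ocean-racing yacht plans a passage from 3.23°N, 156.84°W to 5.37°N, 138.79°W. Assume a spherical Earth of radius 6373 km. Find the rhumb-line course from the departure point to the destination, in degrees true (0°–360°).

Meridional parts: M(φ₁)=+0.0564, M(φ₂)=+0.0939 → ΔM = +0.0375;  Δλ = +0.3150 rad
tan C = Δλ / ΔM = +8.4103 → C = 83.22°

83.2°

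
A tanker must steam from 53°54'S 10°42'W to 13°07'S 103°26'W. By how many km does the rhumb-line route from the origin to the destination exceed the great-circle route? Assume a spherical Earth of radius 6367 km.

400 km

Great circle: cos σ = sin φ₁ sin φ₂ + cos φ₁ cos φ₂ cos Δλ,  σ = 1.4142 rad → d_gc = 9003.96 km
Rhumb line: Δψ = +0.8903, q = Δφ/Δψ = 0.7995, d_rh = R√(Δφ²+q²Δλ²) = 9403.53 km
Excess = 9403.53 − 9003.96 = 399.57 ≈ 400 km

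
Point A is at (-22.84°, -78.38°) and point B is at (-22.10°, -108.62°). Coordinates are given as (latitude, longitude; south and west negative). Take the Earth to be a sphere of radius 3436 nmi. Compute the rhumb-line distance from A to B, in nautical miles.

1676 nmi

Δψ = ln[tan(π/4+φ₂/2)/tan(π/4+φ₁/2)] = +0.0140;  Δφ = +0.0129 rad,  Δλ = -0.5278 rad
q = Δφ/Δψ = 0.9241
d = R·√(Δφ² + q²Δλ²) = 3436·0.48788 = 1676 nmi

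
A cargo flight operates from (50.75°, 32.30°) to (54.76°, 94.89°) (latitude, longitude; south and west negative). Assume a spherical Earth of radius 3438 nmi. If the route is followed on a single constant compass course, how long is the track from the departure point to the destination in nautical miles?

2284 nmi

Δψ = ln[tan(π/4+φ₂/2)/tan(π/4+φ₁/2)] = +0.1157;  Δφ = +0.0700 rad,  Δλ = +1.0924 rad
q = Δφ/Δψ = 0.6047
d = R·√(Δφ² + q²Δλ²) = 3438·0.66424 = 2284 nmi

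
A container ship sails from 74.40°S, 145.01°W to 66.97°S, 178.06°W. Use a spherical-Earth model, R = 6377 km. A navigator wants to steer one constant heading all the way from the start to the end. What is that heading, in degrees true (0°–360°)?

304.5°

Δψ = ln[tan(π/4+φ₂/2)/tan(π/4+φ₁/2)] = +0.3969
Δλ = -0.5768 rad (taken the short way round)
course = atan2(Δλ, Δψ) = 304.53°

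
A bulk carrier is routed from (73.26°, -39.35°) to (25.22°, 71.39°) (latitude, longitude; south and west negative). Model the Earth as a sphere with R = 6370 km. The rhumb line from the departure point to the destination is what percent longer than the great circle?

11.3%

Great circle: σ = 1.2495 rad → d_gc = Rσ = 7959.6 km
Rhumb: Δφ = -0.8385, Δλ = +1.9328, Δψ = -1.4613, q = Δφ/Δψ = 0.5738 → d_rh = R√(Δφ²+q²Δλ²) = 8856.0 km
Excess = (8856.0 − 7959.6) / 7959.6 = 896.4 / 7959.6 = 11.26% ≈ 11.3%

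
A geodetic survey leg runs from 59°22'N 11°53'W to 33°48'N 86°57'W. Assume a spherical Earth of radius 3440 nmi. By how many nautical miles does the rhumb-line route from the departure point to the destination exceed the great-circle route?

Great circle: cos σ = sin φ₁ sin φ₂ + cos φ₁ cos φ₂ cos Δλ,  σ = 0.9425 rad → d_gc = 3242.2 nmi
Rhumb line: Δψ = -0.6676, q = Δφ/Δψ = 0.6684, d_rh = R√(Δφ²+q²Δλ²) = 3381.0 nmi
Excess = 3381.0 − 3242.2 = 138.8 ≈ 139 nmi

139 nmi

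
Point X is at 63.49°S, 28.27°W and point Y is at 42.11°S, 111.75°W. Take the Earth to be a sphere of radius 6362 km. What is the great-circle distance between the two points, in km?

Haversine: a = sin²(Δφ/2)+cos φ₁ cos φ₂ sin²(Δλ/2) = 0.18117;  σ = 2·atan2(√a,√(1−a))
σ = 50.383° → d = Rσ = 6362·0.87935 = 5594 km

5594 km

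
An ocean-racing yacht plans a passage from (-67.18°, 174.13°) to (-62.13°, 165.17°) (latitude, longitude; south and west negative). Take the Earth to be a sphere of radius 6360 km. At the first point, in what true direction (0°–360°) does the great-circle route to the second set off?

318.7°

θ = atan2( sin Δλ·cos φ₂ ,  cos φ₁ sin φ₂ − sin φ₁ cos φ₂ cos Δλ )
  = atan2(-0.0728, +0.0828) = 318.66°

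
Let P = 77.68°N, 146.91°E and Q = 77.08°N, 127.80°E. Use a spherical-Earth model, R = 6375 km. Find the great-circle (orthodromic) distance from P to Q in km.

467 km

Haversine: a = sin²(Δφ/2)+cos φ₁ cos φ₂ sin²(Δλ/2) = 0.00134;  σ = 2·atan2(√a,√(1−a))
σ = 4.199° → d = Rσ = 6375·0.07328 = 467 km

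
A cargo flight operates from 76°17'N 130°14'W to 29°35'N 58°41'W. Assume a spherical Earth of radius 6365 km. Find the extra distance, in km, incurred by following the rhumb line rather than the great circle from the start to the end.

Great circle: cos σ = sin φ₁ sin φ₂ + cos φ₁ cos φ₂ cos Δλ,  σ = 0.9946 rad → d_gc = 6330.4 km
Rhumb line: Δψ = -1.5770, q = Δφ/Δψ = 0.5168, d_rh = R√(Δφ²+q²Δλ²) = 6617.4 km
Excess = 6617.4 − 6330.4 = 287.0 ≈ 287 km

287 km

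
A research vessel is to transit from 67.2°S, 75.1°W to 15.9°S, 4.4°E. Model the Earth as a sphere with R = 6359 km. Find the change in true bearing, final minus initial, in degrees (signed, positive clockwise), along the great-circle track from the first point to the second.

-62.9°

Initial bearing θ₁ = atan2(sin Δλ cos φ₂, cos φ₁ sin φ₂ − sin φ₁ cos φ₂ cos Δλ) = 86.65°
Final bearing θ₂ = (initial bearing from the destination back to the start) + 180° = 23.72°
Δθ = θ₂ − θ₁ = -62.9°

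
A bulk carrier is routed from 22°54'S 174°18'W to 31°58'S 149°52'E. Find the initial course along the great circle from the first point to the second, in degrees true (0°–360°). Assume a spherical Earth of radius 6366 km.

N = sin Δλ·cos φ₂ = -0.4967;  D = cos φ₁ sin φ₂ − sin φ₁ cos φ₂ cos Δλ = -0.2201
initial course = atan2(N, D) = 246.10°

246.1°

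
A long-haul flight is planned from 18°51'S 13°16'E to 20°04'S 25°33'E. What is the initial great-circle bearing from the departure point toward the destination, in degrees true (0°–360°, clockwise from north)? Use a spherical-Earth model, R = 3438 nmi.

98.0°

N = sin Δλ·cos φ₂ = +0.1998;  D = cos φ₁ sin φ₂ − sin φ₁ cos φ₂ cos Δλ = -0.0282
initial course = atan2(N, D) = 98.03°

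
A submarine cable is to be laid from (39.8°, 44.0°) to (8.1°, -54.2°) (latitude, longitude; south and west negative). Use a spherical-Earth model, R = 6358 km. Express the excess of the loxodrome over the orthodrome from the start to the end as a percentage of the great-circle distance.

2.9%

Great circle: σ = 1.5891 rad → d_gc = Rσ = 10103.4 km
Rhumb: Δφ = -0.5533, Δλ = -1.7139, Δψ = -0.6165, q = Δφ/Δψ = 0.8974 → d_rh = R√(Δφ²+q²Δλ²) = 10392.6 km
Excess = (10392.6 − 10103.4) / 10103.4 = 289.2 / 10103.4 = 2.86% ≈ 2.9%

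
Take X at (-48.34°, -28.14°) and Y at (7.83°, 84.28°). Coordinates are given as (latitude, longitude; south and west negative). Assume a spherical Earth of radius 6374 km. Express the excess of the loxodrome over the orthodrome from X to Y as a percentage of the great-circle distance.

Great circle: σ = 1.9315 rad → d_gc = Rσ = 12311.4 km
Rhumb: Δφ = +0.9804, Δλ = +1.9621, Δψ = +1.1035, q = Δφ/Δψ = 0.8884 → d_rh = R√(Δφ²+q²Δλ²) = 12747.8 km
Excess = (12747.8 − 12311.4) / 12311.4 = 436.4 / 12311.4 = 3.54% ≈ 3.5%

3.5%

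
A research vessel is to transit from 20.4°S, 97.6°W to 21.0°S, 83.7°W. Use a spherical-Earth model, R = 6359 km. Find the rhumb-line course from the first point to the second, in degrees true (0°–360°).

Meridional parts: M(φ₁)=-0.3638, M(φ₂)=-0.3750 → ΔM = -0.0112;  Δλ = +0.2426 rad
tan C = Δλ / ΔM = -21.6710 → C = 92.64°

92.6°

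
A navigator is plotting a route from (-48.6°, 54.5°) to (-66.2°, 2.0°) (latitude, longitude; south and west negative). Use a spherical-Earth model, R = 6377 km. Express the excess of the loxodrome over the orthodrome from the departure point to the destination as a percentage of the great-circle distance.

Great circle: σ = 0.5571 rad → d_gc = Rσ = 3552.8 km
Rhumb: Δφ = -0.3072, Δλ = -0.9163, Δψ = -0.5840, q = Δφ/Δψ = 0.5260 → d_rh = R√(Δφ²+q²Δλ²) = 3644.9 km
Excess = (3644.9 − 3552.8) / 3552.8 = 92.1 / 3552.8 = 2.59% ≈ 2.6%

2.6%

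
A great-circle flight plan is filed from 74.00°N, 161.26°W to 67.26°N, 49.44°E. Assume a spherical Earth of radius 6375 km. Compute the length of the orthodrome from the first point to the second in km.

cos σ = sin φ₁ sin φ₂ + cos φ₁ cos φ₂ cos Δλ
      = sin(74.00°)sin(67.26°) + cos(74.00°)cos(67.26°)cos(-149.30°) = 0.7949
σ = 37.352° → d = Rσ = 6375·0.65191 = 4156 km

4156 km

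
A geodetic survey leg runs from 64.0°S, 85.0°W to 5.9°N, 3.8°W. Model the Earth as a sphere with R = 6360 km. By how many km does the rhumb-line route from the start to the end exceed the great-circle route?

Great circle: cos σ = sin φ₁ sin φ₂ + cos φ₁ cos φ₂ cos Δλ,  σ = 1.5965 rad → d_gc = 10153.6 km
Rhumb line: Δψ = +1.5691, q = Δφ/Δψ = 0.7775, d_rh = R√(Δφ²+q²Δλ²) = 10455.5 km
Excess = 10455.5 − 10153.6 = 301.9 ≈ 302 km

302 km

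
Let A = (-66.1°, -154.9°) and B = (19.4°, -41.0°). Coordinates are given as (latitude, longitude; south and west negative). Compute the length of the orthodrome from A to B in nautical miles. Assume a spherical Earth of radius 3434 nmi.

Haversine: a = sin²(Δφ/2)+cos φ₁ cos φ₂ sin²(Δλ/2) = 0.72925;  σ = 2·atan2(√a,√(1−a))
σ = 117.290° → d = Rσ = 3434·2.04710 = 7030 nmi

7030 nmi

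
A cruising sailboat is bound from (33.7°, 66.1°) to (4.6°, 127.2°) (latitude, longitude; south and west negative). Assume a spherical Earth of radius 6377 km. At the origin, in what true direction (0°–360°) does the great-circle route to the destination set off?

102.9°

N = sin Δλ·cos φ₂ = +0.8726;  D = cos φ₁ sin φ₂ − sin φ₁ cos φ₂ cos Δλ = -0.2006
initial course = atan2(N, D) = 102.94°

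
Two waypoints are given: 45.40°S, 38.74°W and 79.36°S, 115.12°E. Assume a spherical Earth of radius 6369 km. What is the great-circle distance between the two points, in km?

Haversine: a = sin²(Δφ/2)+cos φ₁ cos φ₂ sin²(Δλ/2) = 0.20830;  σ = 2·atan2(√a,√(1−a))
σ = 54.310° → d = Rσ = 6369·0.94789 = 6037 km

6037 km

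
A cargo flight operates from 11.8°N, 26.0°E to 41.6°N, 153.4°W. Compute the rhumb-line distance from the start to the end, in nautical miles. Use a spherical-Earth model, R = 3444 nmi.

Rhumb course C = atan2(Δλ, Δψ) with Δψ = ln[tan(π/4+φ₂/2)/tan(π/4+φ₁/2)] = +0.5924, Δλ = -3.1311 → C = 280.71°
d = R·|Δφ| / |cos C| = 3444·0.52011 / 0.18589 = 9636 nmi

9636 nmi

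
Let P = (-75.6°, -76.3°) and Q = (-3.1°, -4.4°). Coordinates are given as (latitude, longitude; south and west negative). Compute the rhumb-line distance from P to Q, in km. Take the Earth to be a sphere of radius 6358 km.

9478 km

Δψ = ln[tan(π/4+φ₂/2)/tan(π/4+φ₁/2)] = +2.0147;  Δφ = +1.2654 rad,  Δλ = +1.2549 rad
q = Δφ/Δψ = 0.6281
d = R·√(Δφ² + q²Δλ²) = 6358·1.49074 = 9478 km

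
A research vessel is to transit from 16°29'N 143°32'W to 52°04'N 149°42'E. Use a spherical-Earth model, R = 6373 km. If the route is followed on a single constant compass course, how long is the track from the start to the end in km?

7139 km

Rhumb course C = atan2(Δλ, Δψ) with Δψ = ln[tan(π/4+φ₂/2)/tan(π/4+φ₁/2)] = +0.7763, Δλ = -1.1653 → C = 303.67°
d = R·|Δφ| / |cos C| = 6373·0.62105 / 0.55443 = 7139 km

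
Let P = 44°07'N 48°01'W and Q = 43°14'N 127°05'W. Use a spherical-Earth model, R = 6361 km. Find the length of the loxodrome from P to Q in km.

6349 km

Δψ = ln[tan(π/4+φ₂/2)/tan(π/4+φ₁/2)] = -0.0213;  Δφ = -0.0154 rad,  Δλ = -1.3800 rad
q = Δφ/Δψ = 0.7232
d = R·√(Δφ² + q²Δλ²) = 6361·0.99818 = 6349 km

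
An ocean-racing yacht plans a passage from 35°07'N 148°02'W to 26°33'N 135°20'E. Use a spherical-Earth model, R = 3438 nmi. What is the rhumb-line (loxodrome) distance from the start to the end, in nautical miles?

3975 nmi

Rhumb course C = atan2(Δλ, Δψ) with Δψ = ln[tan(π/4+φ₂/2)/tan(π/4+φ₁/2)] = -0.1744, Δλ = -1.3375 → C = 262.57°
d = R·|Δφ| / |cos C| = 3438·0.14952 / 0.12930 = 3975 nmi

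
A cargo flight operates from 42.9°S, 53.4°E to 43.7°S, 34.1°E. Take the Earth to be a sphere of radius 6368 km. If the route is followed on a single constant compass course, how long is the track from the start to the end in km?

Δψ = ln[tan(π/4+φ₂/2)/tan(π/4+φ₁/2)] = -0.0192;  Δφ = -0.0140 rad,  Δλ = -0.3368 rad
q = Δφ/Δψ = 0.7278
d = R·√(Δφ² + q²Δλ²) = 6368·0.24554 = 1564 km

1564 km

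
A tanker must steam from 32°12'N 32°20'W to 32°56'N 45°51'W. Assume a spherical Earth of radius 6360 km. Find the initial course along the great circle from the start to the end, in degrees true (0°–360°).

277.3°

N = sin Δλ·cos φ₂ = -0.1962;  D = cos φ₁ sin φ₂ − sin φ₁ cos φ₂ cos Δλ = +0.0252
initial course = atan2(N, D) = 277.32°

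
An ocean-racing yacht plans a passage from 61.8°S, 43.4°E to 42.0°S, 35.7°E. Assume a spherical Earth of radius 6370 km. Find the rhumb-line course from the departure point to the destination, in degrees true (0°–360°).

346.8°

Meridional parts: M(φ₁)=-1.3816, M(φ₂)=-0.8092 → ΔM = +0.5724;  Δλ = -0.1344 rad
tan C = Δλ / ΔM = -0.2348 → C = 346.79°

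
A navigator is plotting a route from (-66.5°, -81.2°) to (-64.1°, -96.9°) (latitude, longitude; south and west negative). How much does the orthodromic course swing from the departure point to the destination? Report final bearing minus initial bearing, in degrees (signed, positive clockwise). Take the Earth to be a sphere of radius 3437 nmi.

+14.3°

Initial bearing θ₁ = atan2(sin Δλ cos φ₂, cos φ₁ sin φ₂ − sin φ₁ cos φ₂ cos Δλ) = 282.84°
Final bearing θ₂ = (initial bearing from the destination back to the start) + 180° = 297.12°
Δθ = θ₂ − θ₁ = +14.3°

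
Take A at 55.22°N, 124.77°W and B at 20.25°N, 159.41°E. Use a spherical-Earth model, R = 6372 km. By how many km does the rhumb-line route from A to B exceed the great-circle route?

Great circle: cos σ = sin φ₁ sin φ₂ + cos φ₁ cos φ₂ cos Δλ,  σ = 1.1424 rad → d_gc = 7279.6 km
Rhumb line: Δψ = -0.7999, q = Δφ/Δψ = 0.7630, d_rh = R√(Δφ²+q²Δλ²) = 7517.8 km
Excess = 7517.8 − 7279.6 = 238.2 ≈ 238 km

238 km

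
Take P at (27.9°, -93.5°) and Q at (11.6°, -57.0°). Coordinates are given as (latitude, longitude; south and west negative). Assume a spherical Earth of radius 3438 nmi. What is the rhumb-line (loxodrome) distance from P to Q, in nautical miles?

2274 nmi

Rhumb course C = atan2(Δλ, Δψ) with Δψ = ln[tan(π/4+φ₂/2)/tan(π/4+φ₁/2)] = -0.3036, Δλ = +0.6370 → C = 115.48°
d = R·|Δφ| / |cos C| = 3438·0.28449 / 0.43017 = 2274 nmi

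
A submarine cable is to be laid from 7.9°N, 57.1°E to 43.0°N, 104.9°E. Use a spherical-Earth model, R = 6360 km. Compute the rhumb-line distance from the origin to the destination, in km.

Rhumb course C = atan2(Δλ, Δψ) with Δψ = ln[tan(π/4+φ₂/2)/tan(π/4+φ₁/2)] = +0.6945, Δλ = +0.8343 → C = 50.22°
d = R·|Δφ| / |cos C| = 6360·0.61261 / 0.63980 = 6090 km

6090 km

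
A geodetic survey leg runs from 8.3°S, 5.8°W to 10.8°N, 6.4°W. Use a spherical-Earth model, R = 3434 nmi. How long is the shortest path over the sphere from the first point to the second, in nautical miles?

1145 nmi

Haversine: a = sin²(Δφ/2)+cos φ₁ cos φ₂ sin²(Δλ/2) = 0.02755;  σ = 2·atan2(√a,√(1−a))
σ = 19.109° → d = Rσ = 3434·0.33352 = 1145 nmi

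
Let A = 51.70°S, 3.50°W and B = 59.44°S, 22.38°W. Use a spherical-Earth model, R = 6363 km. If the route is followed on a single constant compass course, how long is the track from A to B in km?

Rhumb course C = atan2(Δλ, Δψ) with Δψ = ln[tan(π/4+φ₂/2)/tan(π/4+φ₁/2)] = -0.2399, Δλ = -0.3295 → C = 233.95°
d = R·|Δφ| / |cos C| = 6363·0.13509 / 0.58855 = 1460 km

1460 km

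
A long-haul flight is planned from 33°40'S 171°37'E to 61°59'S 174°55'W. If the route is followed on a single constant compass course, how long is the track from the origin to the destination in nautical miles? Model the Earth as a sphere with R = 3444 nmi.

Δψ = ln[tan(π/4+φ₂/2)/tan(π/4+φ₁/2)] = -0.7637;  Δφ = -0.4942 rad,  Δλ = +0.2350 rad
q = Δφ/Δψ = 0.6471
d = R·√(Δφ² + q²Δλ²) = 3444·0.51709 = 1781 nmi

1781 nmi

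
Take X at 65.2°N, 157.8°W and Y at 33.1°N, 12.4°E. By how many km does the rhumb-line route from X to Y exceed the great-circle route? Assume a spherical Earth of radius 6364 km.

Great circle: cos σ = sin φ₁ sin φ₂ + cos φ₁ cos φ₂ cos Δλ,  σ = 1.4208 rad → d_gc = 9041.66 km
Rhumb line: Δψ = -0.9019, q = Δφ/Δψ = 0.6212, d_rh = R√(Δφ²+q²Δλ²) = 12272.22 km
Excess = 12272.22 − 9041.66 = 3230.56 ≈ 3231 km

3231 km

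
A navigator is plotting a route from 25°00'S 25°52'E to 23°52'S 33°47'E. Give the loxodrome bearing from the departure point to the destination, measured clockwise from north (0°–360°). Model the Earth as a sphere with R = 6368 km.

Δψ = ln[tan(π/4+φ₂/2)/tan(π/4+φ₁/2)] = +0.0217
Δλ = +0.1382 rad (taken the short way round)
course = atan2(Δλ, Δψ) = 81.06°

81.1°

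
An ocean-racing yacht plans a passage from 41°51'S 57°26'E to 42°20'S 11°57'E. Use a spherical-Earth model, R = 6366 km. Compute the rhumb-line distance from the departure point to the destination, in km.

Δψ = ln[tan(π/4+φ₂/2)/tan(π/4+φ₁/2)] = -0.0114;  Δφ = -0.0084 rad,  Δλ = -0.7938 rad
q = Δφ/Δψ = 0.7421
d = R·√(Δφ² + q²Δλ²) = 6366·0.58914 = 3750 km

3750 km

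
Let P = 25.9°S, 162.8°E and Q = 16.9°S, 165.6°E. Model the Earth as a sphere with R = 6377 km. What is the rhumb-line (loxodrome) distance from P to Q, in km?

Δψ = ln[tan(π/4+φ₂/2)/tan(π/4+φ₁/2)] = +0.1689;  Δφ = +0.1571 rad,  Δλ = +0.0489 rad
q = Δφ/Δψ = 0.9298
d = R·√(Δφ² + q²Δλ²) = 6377·0.16352 = 1043 km

1043 km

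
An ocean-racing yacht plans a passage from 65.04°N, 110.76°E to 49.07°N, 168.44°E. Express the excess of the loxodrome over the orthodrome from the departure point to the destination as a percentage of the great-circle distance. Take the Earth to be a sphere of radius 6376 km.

3.1%

Great circle: σ = 0.5867 rad → d_gc = Rσ = 3741.0 km
Rhumb: Δφ = -0.2787, Δλ = +1.0067, Δψ = -0.5224, q = Δφ/Δψ = 0.5335 → d_rh = R√(Δφ²+q²Δλ²) = 3858.2 km
Excess = (3858.2 − 3741.0) / 3741.0 = 117.2 / 3741.0 = 3.13% ≈ 3.1%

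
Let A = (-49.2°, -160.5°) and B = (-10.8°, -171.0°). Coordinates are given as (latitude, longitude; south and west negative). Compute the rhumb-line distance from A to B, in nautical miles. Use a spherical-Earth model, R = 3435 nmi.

2362 nmi

Rhumb course C = atan2(Δλ, Δψ) with Δψ = ln[tan(π/4+φ₂/2)/tan(π/4+φ₁/2)] = +0.7995, Δλ = -0.1833 → C = 347.09°
d = R·|Δφ| / |cos C| = 3435·0.67021 / 0.97472 = 2362 nmi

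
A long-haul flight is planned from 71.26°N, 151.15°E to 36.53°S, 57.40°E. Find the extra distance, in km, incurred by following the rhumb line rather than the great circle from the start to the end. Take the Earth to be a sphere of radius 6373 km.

392 km

Great circle: cos σ = sin φ₁ sin φ₂ + cos φ₁ cos φ₂ cos Δλ,  σ = 2.1902 rad → d_gc = 13958.32 km
Rhumb line: Δψ = -2.4875, q = Δφ/Δψ = 0.7563, d_rh = R√(Δφ²+q²Δλ²) = 14350.78 km
Excess = 14350.78 − 13958.32 = 392.46 ≈ 392 km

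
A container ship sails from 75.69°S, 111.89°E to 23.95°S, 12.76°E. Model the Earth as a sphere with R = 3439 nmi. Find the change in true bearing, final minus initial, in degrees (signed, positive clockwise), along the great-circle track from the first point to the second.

+89.8°

Initial bearing θ₁ = atan2(sin Δλ cos φ₂, cos φ₁ sin φ₂ − sin φ₁ cos φ₂ cos Δλ) = 255.05°
Final bearing θ₂ = (initial bearing from the destination back to the start) + 180° = 344.85°
Δθ = θ₂ − θ₁ = +89.8°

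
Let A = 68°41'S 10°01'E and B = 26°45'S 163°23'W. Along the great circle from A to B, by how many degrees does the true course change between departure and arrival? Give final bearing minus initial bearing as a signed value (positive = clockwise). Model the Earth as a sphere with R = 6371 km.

+171.7°

At departure: θ₁ = atan2(sin Δλ cos φ₂, cos φ₁ sin φ₂ − sin φ₁ cos φ₂ cos Δλ) = 185.92°
At arrival: θ₂ = atan2(sin Δλ cos φ₁, −cos φ₂ sin φ₁ + sin φ₂ cos φ₁ cos Δλ) = 357.59°
Δθ = θ₂ − θ₁ = +171.7°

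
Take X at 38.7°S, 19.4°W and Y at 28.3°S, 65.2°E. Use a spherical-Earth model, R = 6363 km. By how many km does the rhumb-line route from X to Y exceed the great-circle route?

Great circle: cos σ = sin φ₁ sin φ₂ + cos φ₁ cos φ₂ cos Δλ,  σ = 1.2014 rad → d_gc = 7644.3 km
Rhumb line: Δψ = +0.2182, q = Δφ/Δψ = 0.8317, d_rh = R√(Δφ²+q²Δλ²) = 7899.3 km
Excess = 7899.3 − 7644.3 = 255.0 ≈ 255 km

255 km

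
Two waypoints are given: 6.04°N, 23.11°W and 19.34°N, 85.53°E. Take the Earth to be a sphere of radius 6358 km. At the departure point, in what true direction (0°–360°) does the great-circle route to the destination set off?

θ = atan2( sin Δλ·cos φ₂ ,  cos φ₁ sin φ₂ − sin φ₁ cos φ₂ cos Δλ )
  = atan2(+0.8941, +0.3611) = 68.01°

68.0°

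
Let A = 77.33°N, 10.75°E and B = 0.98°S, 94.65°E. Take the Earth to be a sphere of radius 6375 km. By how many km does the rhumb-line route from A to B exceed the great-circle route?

Great circle: cos σ = sin φ₁ sin φ₂ + cos φ₁ cos φ₂ cos Δλ,  σ = 1.5642 rad → d_gc = 9971.6 km
Rhumb line: Δψ = -2.2152, q = Δφ/Δψ = 0.6170, d_rh = R√(Δφ²+q²Δλ²) = 10444.8 km
Excess = 10444.8 − 9971.6 = 473.2 ≈ 473 km

473 km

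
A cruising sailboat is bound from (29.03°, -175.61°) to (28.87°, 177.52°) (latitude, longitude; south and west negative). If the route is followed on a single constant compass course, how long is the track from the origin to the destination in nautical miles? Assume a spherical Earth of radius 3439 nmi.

361 nmi

Δψ = ln[tan(π/4+φ₂/2)/tan(π/4+φ₁/2)] = -0.0032;  Δφ = -0.0028 rad,  Δλ = -0.1199 rad
q = Δφ/Δψ = 0.8750
d = R·√(Δφ² + q²Δλ²) = 3439·0.10496 = 361 nmi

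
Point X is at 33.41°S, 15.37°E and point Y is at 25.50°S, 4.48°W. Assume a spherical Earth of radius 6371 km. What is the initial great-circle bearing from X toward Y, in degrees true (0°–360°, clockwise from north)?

N = sin Δλ·cos φ₂ = -0.3065;  D = cos φ₁ sin φ₂ − sin φ₁ cos φ₂ cos Δλ = +0.1081
initial course = atan2(N, D) = 289.43°

289.4°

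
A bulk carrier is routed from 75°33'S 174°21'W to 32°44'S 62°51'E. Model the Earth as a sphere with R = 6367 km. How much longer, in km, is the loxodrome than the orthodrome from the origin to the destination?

1139 km

Great circle: cos σ = sin φ₁ sin φ₂ + cos φ₁ cos φ₂ cos Δλ,  σ = 1.1484 rad → d_gc = 7312.09 km
Rhumb line: Δψ = +1.4602, q = Δφ/Δψ = 0.5118, d_rh = R√(Δφ²+q²Δλ²) = 8450.63 km
Excess = 8450.63 − 7312.09 = 1138.54 ≈ 1139 km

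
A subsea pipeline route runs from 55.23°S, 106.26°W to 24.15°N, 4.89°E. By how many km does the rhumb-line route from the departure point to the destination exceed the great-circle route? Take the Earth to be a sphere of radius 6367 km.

Great circle: cos σ = sin φ₁ sin φ₂ + cos φ₁ cos φ₂ cos Δλ,  σ = 2.1221 rad → d_gc = 13511.7 km
Rhumb line: Δψ = +1.5958, q = Δφ/Δψ = 0.8682, d_rh = R√(Δφ²+q²Δλ²) = 13885.3 km
Excess = 13885.3 − 13511.7 = 373.6 ≈ 374 km

374 km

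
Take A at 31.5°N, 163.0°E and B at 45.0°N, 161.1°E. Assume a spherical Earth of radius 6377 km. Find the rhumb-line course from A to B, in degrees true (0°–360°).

353.7°

Δψ = ln[tan(π/4+φ₂/2)/tan(π/4+φ₁/2)] = +0.3016
Δλ = -0.0332 rad (taken the short way round)
course = atan2(Δλ, Δψ) = 353.73°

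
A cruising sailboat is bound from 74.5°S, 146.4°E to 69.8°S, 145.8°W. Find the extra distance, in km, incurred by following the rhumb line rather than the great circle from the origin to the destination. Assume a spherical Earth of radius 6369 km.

Great circle: cos σ = sin φ₁ sin φ₂ + cos φ₁ cos φ₂ cos Δλ,  σ = 0.3504 rad → d_gc = 2231.9 km
Rhumb line: Δψ = +0.2692, q = Δφ/Δψ = 0.3048, d_rh = R√(Δφ²+q²Δλ²) = 2355.6 km
Excess = 2355.6 − 2231.9 = 123.7 ≈ 124 km

124 km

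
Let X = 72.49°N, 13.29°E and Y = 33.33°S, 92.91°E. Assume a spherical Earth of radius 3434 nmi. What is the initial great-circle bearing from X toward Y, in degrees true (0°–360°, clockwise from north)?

θ = atan2( sin Δλ·cos φ₂ ,  cos φ₁ sin φ₂ − sin φ₁ cos φ₂ cos Δλ )
  = atan2(+0.8218, -0.3089) = 110.60°

110.6°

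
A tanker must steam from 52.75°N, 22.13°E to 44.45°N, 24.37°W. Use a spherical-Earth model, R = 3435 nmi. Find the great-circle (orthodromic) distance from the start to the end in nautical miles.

cos σ = sin φ₁ sin φ₂ + cos φ₁ cos φ₂ cos Δλ
      = sin(52.75°)sin(44.45°) + cos(52.75°)cos(44.45°)cos(-46.50°) = 0.8549
σ = 31.255° → d = Rσ = 3435·0.54551 = 1874 nmi

1874 nmi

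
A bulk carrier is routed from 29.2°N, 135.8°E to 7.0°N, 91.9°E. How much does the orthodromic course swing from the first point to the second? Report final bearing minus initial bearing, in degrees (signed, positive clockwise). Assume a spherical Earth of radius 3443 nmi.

At departure: θ₁ = atan2(sin Δλ cos φ₂, cos φ₁ sin φ₂ − sin φ₁ cos φ₂ cos Δλ) = 250.59°
At arrival: θ₂ = atan2(sin Δλ cos φ₁, −cos φ₂ sin φ₁ + sin φ₂ cos φ₁ cos Δλ) = 236.05°
Δθ = θ₂ − θ₁ = -14.5°

-14.5°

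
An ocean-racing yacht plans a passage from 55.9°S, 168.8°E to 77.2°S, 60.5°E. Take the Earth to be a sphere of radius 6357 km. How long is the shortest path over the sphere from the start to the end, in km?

Haversine: a = sin²(Δφ/2)+cos φ₁ cos φ₂ sin²(Δλ/2) = 0.11576;  σ = 2·atan2(√a,√(1−a))
σ = 39.782° → d = Rσ = 6357·0.69433 = 4414 km

4414 km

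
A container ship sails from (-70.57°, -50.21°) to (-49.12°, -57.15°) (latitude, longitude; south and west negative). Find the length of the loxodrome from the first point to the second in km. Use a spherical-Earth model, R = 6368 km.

Rhumb course C = atan2(Δλ, Δψ) with Δψ = ln[tan(π/4+φ₂/2)/tan(π/4+φ₁/2)] = +0.7779, Δλ = -0.1211 → C = 351.15°
d = R·|Δφ| / |cos C| = 6368·0.37437 / 0.98809 = 2413 km

2413 km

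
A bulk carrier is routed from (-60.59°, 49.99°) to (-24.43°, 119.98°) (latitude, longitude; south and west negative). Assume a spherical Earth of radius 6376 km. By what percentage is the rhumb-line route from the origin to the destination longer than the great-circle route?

3.3%

Great circle: σ = 1.0318 rad → d_gc = Rσ = 6578.8 km
Rhumb: Δφ = +0.6311, Δλ = +1.2216, Δψ = +0.8978, q = Δφ/Δψ = 0.7029 → d_rh = R√(Δφ²+q²Δλ²) = 6794.7 km
Excess = (6794.7 − 6578.8) / 6578.8 = 215.9 / 6578.8 = 3.28% ≈ 3.3%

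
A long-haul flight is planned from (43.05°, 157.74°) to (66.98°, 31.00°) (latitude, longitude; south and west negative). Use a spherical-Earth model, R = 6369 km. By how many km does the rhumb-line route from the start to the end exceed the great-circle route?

Great circle: cos σ = sin φ₁ sin φ₂ + cos φ₁ cos φ₂ cos Δλ,  σ = 1.0958 rad → d_gc = 6979.1 km
Rhumb line: Δψ = +0.7574, q = Δφ/Δψ = 0.5514, d_rh = R√(Δφ²+q²Δλ²) = 8211.7 km
Excess = 8211.7 − 6979.1 = 1232.6 ≈ 1233 km

1233 km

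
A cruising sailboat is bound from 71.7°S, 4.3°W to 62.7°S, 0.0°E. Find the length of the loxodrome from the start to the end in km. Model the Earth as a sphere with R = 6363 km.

Δψ = ln[tan(π/4+φ₂/2)/tan(π/4+φ₁/2)] = +0.4106;  Δφ = +0.1571 rad,  Δλ = +0.0750 rad
q = Δφ/Δψ = 0.3826
d = R·√(Δφ² + q²Δλ²) = 6363·0.15968 = 1016 km

1016 km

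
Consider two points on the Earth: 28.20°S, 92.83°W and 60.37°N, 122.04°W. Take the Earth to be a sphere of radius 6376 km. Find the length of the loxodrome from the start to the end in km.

10226 km

Δψ = ln[tan(π/4+φ₂/2)/tan(π/4+φ₁/2)] = +1.8433;  Δφ = +1.5458 rad,  Δλ = -0.5098 rad
q = Δφ/Δψ = 0.8386
d = R·√(Δφ² + q²Δλ²) = 6376·1.60387 = 10226 km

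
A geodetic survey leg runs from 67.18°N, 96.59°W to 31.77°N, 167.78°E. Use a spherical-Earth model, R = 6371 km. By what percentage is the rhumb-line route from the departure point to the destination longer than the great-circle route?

Great circle: σ = 1.1007 rad → d_gc = Rσ = 7012.7 km
Rhumb: Δφ = -0.6180, Δλ = -1.6691, Δψ = -1.0151, q = Δφ/Δψ = 0.6088 → d_rh = R√(Δφ²+q²Δλ²) = 7577.4 km
Excess = (7577.4 − 7012.7) / 7012.7 = 564.7 / 7012.7 = 8.053% ≈ 8.1%

8.1%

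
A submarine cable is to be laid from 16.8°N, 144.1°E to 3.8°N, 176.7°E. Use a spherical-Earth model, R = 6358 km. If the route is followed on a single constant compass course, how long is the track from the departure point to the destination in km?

Rhumb course C = atan2(Δλ, Δψ) with Δψ = ln[tan(π/4+φ₂/2)/tan(π/4+φ₁/2)] = -0.2311, Δλ = +0.5690 → C = 112.11°
d = R·|Δφ| / |cos C| = 6358·0.22689 / 0.37636 = 3833 km

3833 km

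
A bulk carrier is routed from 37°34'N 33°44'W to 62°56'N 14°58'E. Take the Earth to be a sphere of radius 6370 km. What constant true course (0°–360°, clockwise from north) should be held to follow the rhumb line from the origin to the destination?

Δψ = ln[tan(π/4+φ₂/2)/tan(π/4+φ₁/2)] = +0.7158
Δλ = +0.8500 rad (taken the short way round)
course = atan2(Δλ, Δψ) = 49.90°

49.9°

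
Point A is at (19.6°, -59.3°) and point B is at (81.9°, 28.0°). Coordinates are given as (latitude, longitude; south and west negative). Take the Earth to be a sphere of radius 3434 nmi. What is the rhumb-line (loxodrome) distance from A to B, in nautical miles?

4480 nmi

Rhumb course C = atan2(Δλ, Δψ) with Δψ = ln[tan(π/4+φ₂/2)/tan(π/4+φ₁/2)] = +2.2989, Δλ = +1.5237 → C = 33.54°
d = R·|Δφ| / |cos C| = 3434·1.08734 / 0.83354 = 4480 nmi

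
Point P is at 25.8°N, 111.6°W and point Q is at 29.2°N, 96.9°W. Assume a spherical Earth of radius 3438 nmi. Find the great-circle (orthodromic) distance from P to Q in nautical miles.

Haversine: a = sin²(Δφ/2)+cos φ₁ cos φ₂ sin²(Δλ/2) = 0.01374;  σ = 2·atan2(√a,√(1−a))
σ = 13.464° → d = Rσ = 3438·0.23500 = 808 nmi

808 nmi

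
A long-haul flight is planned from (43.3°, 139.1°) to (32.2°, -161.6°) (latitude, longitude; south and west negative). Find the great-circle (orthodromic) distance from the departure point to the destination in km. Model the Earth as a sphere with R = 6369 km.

Haversine: a = sin²(Δφ/2)+cos φ₁ cos φ₂ sin²(Δλ/2) = 0.16007;  σ = 2·atan2(√a,√(1−a))
σ = 47.167° → d = Rσ = 6369·0.82321 = 5243 km

5243 km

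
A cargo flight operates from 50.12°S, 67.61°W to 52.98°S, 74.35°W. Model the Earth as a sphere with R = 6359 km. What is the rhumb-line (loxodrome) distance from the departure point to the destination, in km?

563 km

Δψ = ln[tan(π/4+φ₂/2)/tan(π/4+φ₁/2)] = -0.0803;  Δφ = -0.0499 rad,  Δλ = -0.1176 rad
q = Δφ/Δψ = 0.6216
d = R·√(Δφ² + q²Δλ²) = 6359·0.08853 = 563 km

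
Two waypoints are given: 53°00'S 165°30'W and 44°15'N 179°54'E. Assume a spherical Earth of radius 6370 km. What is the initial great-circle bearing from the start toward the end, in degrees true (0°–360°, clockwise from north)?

349.5°

θ = atan2( sin Δλ·cos φ₂ ,  cos φ₁ sin φ₂ − sin φ₁ cos φ₂ cos Δλ )
  = atan2(-0.1806, +0.9735) = 349.49°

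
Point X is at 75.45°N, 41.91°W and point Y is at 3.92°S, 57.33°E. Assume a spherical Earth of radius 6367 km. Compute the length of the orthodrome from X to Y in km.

Haversine: a = sin²(Δφ/2)+cos φ₁ cos φ₂ sin²(Δλ/2) = 0.55321;  σ = 2·atan2(√a,√(1−a))
σ = 96.109° → d = Rσ = 6367·1.67741 = 10680 km

10680 km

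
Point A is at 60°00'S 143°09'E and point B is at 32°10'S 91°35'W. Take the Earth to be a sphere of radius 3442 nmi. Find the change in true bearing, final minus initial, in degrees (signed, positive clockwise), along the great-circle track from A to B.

Initial bearing θ₁ = atan2(sin Δλ cos φ₂, cos φ₁ sin φ₂ − sin φ₁ cos φ₂ cos Δλ) = 134.93°
Final bearing θ₂ = (initial bearing from the destination back to the start) + 180° = 24.72°
Δθ = θ₂ − θ₁ = -110.2°

-110.2°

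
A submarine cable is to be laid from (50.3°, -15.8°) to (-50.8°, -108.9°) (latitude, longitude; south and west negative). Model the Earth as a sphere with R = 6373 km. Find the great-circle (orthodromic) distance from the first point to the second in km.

cos σ = sin φ₁ sin φ₂ + cos φ₁ cos φ₂ cos Δλ
      = sin(50.30°)sin(-50.80°) + cos(50.30°)cos(-50.80°)cos(-93.10°) = -0.6181
σ = 128.176° → d = Rσ = 6373·2.23709 = 14257 km

14257 km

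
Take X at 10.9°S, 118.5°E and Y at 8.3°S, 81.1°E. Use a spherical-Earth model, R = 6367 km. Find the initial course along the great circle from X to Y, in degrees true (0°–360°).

270.7°

θ = atan2( sin Δλ·cos φ₂ ,  cos φ₁ sin φ₂ − sin φ₁ cos φ₂ cos Δλ )
  = atan2(-0.6010, +0.0069) = 270.66°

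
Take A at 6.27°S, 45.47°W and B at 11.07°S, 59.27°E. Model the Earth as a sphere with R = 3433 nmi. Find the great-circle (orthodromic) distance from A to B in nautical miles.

cos σ = sin φ₁ sin φ₂ + cos φ₁ cos φ₂ cos Δλ
      = sin(-6.27°)sin(-11.07°) + cos(-6.27°)cos(-11.07°)cos(104.74°) = -0.2272
σ = 103.134° → d = Rσ = 3433·1.80003 = 6180 nmi

6180 nmi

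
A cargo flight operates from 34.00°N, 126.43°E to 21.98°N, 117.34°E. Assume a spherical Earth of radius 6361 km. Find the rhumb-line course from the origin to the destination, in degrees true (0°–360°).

Δψ = ln[tan(π/4+φ₂/2)/tan(π/4+φ₁/2)] = -0.2383
Δλ = -0.1587 rad (taken the short way round)
course = atan2(Δλ, Δψ) = 213.66°

213.7°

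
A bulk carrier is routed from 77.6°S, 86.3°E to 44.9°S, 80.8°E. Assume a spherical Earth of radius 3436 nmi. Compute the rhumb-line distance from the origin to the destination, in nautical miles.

Rhumb course C = atan2(Δλ, Δψ) with Δψ = ln[tan(π/4+φ₂/2)/tan(π/4+φ₁/2)] = +1.3409, Δλ = -0.0960 → C = 355.91°
d = R·|Δφ| / |cos C| = 3436·0.57072 / 0.99745 = 1966 nmi

1966 nmi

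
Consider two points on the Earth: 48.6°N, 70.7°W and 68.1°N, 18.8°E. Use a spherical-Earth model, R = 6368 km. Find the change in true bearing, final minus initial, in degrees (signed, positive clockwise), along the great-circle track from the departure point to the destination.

+81.1°

At departure: θ₁ = atan2(sin Δλ cos φ₂, cos φ₁ sin φ₂ − sin φ₁ cos φ₂ cos Δλ) = 31.40°
At arrival: θ₂ = atan2(sin Δλ cos φ₁, −cos φ₂ sin φ₁ + sin φ₂ cos φ₁ cos Δλ) = 112.54°
Δθ = θ₂ − θ₁ = +81.1°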